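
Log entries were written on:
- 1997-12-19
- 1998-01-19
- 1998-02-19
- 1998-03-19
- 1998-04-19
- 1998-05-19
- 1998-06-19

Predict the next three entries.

1998-07-19, 1998-08-19, 1998-09-19

The day-of-month is always 19 (31, 31, 28, 31, 30, 31 days between events).
So this recurs on the 19th of each month.
Next: July 1998 → 1998-07-19.
Next: August 1998 → 1998-08-19.
September 1998: 1998-09-19.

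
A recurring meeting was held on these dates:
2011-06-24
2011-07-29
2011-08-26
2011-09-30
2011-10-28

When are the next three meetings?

These are Fridays with 35, 28, 35, 28-day gaps.
Each is the final Friday of its month — 2011-07-29 is past the 28th, so '4th Friday' doesn't fit.
Last Friday of November 2011: 2011-11-25.
Last Friday of December 2011: 2011-12-30.
Last Friday of January 2012: 2012-01-27.

2011-11-25, 2011-12-30, 2012-01-27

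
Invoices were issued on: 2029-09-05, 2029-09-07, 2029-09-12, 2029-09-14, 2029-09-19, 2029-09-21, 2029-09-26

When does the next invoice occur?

Every event lands on a Wednesday or Friday (gaps cycle 2, 5, 2, 5, 2, 5).
So the schedule is: every Wednesday and Friday.
Next Friday: 2029-09-28.

2029-09-28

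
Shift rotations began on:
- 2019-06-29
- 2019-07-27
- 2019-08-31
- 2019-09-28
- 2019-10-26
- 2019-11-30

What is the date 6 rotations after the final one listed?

These are Saturdays with 28, 35, 28, 28, 35-day gaps.
Each is the final Saturday of its month — 2019-06-29 is past the 28th, so '4th Saturday' doesn't fit.
December 2019 ends with Saturday 2019-12-28.
Last Saturday of January 2020: 2020-01-25.
February 2020 ends with Saturday 2020-02-29.
March 2020 ends with Saturday 2020-03-28.
Last Saturday of April 2020: 2020-04-25.
Last Saturday of May 2020: 2020-05-30.

2020-05-30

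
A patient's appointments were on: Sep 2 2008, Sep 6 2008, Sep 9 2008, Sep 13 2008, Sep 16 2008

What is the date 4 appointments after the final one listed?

Sep 30 2008

The gap pattern 4, 3, 4, 3 repeats every 2 events.
These are the Tuesdays and Saturdays of each week.
Next Saturday: Sep 20 2008.
Next Tuesday: Sep 23 2008.
Next Saturday: Sep 27 2008.
Next Tuesday: Sep 30 2008.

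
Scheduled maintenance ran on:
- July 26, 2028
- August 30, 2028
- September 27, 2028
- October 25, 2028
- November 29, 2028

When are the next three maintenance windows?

December 27, 2028; January 31, 2029; February 28, 2029

Every date is a Wednesday; gaps 35, 28, 28, 35 days.
Each is the last Wednesday of its month (at least one falls on the 29th or later, ruling out '4th Wednesday').
December 2028 ends with Wednesday December 27, 2028.
Last Wednesday of January 2029: January 31, 2029.
Last Wednesday of February 2029: February 28, 2029.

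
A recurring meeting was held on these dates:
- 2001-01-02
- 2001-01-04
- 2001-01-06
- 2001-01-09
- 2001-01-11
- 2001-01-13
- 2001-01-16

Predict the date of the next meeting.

2001-01-18

Gaps: 2, 2, 3, 2, 2, 3 days — not constant, but cyclic with period 3.
The events fall on every Tuesday, Thursday and Saturday.
Next Thursday: 2001-01-18.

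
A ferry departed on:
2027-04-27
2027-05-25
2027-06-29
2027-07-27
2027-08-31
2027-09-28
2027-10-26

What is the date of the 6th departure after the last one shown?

2028-04-25

Every date is a Tuesday; gaps 28, 35, 28, 35, 28, 28 days.
Each is the last Tuesday of its month (at least one falls on the 29th or later, ruling out '4th Tuesday').
Last Tuesday of November 2027: 2027-11-30.
Last Tuesday of December 2027: 2027-12-28.
January 2028 ends with Tuesday 2028-01-25.
February 2028 ends with Tuesday 2028-02-29.
March 2028 ends with Tuesday 2028-03-28.
April 2028 ends with Tuesday 2028-04-25.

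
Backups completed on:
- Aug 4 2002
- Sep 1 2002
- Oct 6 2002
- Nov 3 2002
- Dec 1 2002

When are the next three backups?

Jan 5 2003, Feb 2 2003, Mar 2 2003

These are Sundays at 28- or 35-day spacing (28, 35, 28, 28).
The pattern: 1st Sunday of the month.
January 2003 — 1st Sunday is Jan 5 2003.
1st Sunday of February 2003: Feb 2 2003.
March 2003 — 1st Sunday is Mar 2 2003.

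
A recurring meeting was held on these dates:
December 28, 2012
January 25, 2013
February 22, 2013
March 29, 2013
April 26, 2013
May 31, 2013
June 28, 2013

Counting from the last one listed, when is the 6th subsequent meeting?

December 27, 2013

Every date is a Friday; gaps 28, 28, 35, 28, 35, 28 days.
Each is the last Friday of its month (at least one falls on the 29th or later, ruling out '4th Friday').
July 2013 ends with Friday July 26, 2013.
August 2013 ends with Friday August 30, 2013.
September 2013 ends with Friday September 27, 2013.
October 2013 ends with Friday October 25, 2013.
November 2013 ends with Friday November 29, 2013.
December 2013 ends with Friday December 27, 2013.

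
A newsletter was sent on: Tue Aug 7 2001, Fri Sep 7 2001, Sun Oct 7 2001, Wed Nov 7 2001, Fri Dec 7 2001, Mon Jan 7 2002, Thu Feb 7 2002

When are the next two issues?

Thu Mar 7 2002, Sun Apr 7 2002

Each date is the 7th; the gaps (31, 30, 31, 30, 31, 31) track the month lengths.
The rule is the 7th of each month.
Next: March 2002 → Thu Mar 7 2002.
April 2002: Sun Apr 7 2002.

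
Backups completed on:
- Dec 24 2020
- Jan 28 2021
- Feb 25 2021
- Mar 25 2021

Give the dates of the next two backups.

Apr 22 2021, May 27 2021

All dates are Thursdays, 35, 28, 28 days apart.
Specifically, the 4th Thursday of each month.
4th Thursday of April 2021: Apr 22 2021.
4th Thursday of May 2021: May 27 2021.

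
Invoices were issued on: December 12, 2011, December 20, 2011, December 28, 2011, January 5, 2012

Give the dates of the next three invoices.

The spacing is 8, 8, 8 days — always 8 days.
January 5, 2012 + 8 days = January 13, 2012.
January 13, 2012 + 8 days = January 21, 2012.
January 21, 2012 + 8 days = January 29, 2012.

January 13, 2012; January 21, 2012; January 29, 2012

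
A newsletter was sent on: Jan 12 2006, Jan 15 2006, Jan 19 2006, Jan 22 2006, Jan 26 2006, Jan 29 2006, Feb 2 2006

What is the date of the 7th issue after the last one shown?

Feb 26 2006

The gap pattern 3, 4, 3, 4, 3, 4 repeats every 2 events.
These are the Thursdays and Sundays of each week.
The following Sunday is Feb 5 2006.
The following Thursday is Feb 9 2006.
The following Sunday is Feb 12 2006.
Next Thursday: Feb 16 2006.
Next Sunday: Feb 19 2006.
Next Thursday: Feb 23 2006.
The following Sunday is Feb 26 2006.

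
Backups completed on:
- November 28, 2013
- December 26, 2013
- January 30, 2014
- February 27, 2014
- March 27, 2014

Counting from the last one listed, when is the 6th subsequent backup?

September 25, 2014

All Thursdays; the gaps (28, 35, 28, 28) vary with month length.
This is the last Thursday of each month.
Last Thursday of April 2014: April 24, 2014.
Last Thursday of May 2014: May 29, 2014.
June 2014 ends with Thursday June 26, 2014.
July 2014 ends with Thursday July 31, 2014.
Last Thursday of August 2014: August 28, 2014.
Last Thursday of September 2014: September 25, 2014.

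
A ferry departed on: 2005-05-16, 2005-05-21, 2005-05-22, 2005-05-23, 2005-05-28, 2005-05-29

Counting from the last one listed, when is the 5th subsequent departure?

Gaps: 5, 1, 1, 5, 1 days — not constant, but cyclic with period 3.
The events fall on every Monday, Saturday and Sunday.
The following Monday is 2005-05-30.
The following Saturday is 2005-06-04.
Next Sunday: 2005-06-05.
The following Monday is 2005-06-06.
Next Saturday: 2005-06-11.

2005-06-11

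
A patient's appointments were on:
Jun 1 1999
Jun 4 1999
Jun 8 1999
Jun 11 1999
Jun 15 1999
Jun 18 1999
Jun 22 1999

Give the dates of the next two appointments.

Gaps: 3, 4, 3, 4, 3, 4 days — not constant, but cyclic with period 2.
The events fall on every Tuesday and Friday.
Next Friday: Jun 25 1999.
Next Tuesday: Jun 29 1999.

Jun 25 1999, Jun 29 1999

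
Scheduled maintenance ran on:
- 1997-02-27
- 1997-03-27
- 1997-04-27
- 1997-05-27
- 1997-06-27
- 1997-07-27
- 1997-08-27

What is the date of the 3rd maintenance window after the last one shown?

The day-of-month is always 27 (28, 31, 30, 31, 30, 31 days between events).
So this recurs on the 27th of each month.
September 1997: 1997-09-27.
Next: October 1997 → 1997-10-27.
Next: November 1997 → 1997-11-27.

1997-11-27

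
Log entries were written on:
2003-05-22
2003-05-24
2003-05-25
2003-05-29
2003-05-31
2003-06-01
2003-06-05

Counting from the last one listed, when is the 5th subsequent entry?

Gaps: 2, 1, 4, 2, 1, 4 days — not constant, but cyclic with period 3.
The events fall on every Thursday, Saturday and Sunday.
The following Saturday is 2003-06-07.
The following Sunday is 2003-06-08.
The following Thursday is 2003-06-12.
Next Saturday: 2003-06-14.
Next Sunday: 2003-06-15.

2003-06-15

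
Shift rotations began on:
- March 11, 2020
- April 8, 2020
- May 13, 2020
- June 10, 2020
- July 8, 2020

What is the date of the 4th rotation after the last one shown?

Gaps: 28, 35, 28, 28 days — a mix of 28 and 35. Every date is a Wednesday.
Each is the 2nd Wednesday of its month.
2nd Wednesday of August 2020: August 12, 2020.
September 2020 — 2nd Wednesday is September 9, 2020.
October 2020 — 2nd Wednesday is October 14, 2020.
November 2020 — 2nd Wednesday is November 11, 2020.

November 11, 2020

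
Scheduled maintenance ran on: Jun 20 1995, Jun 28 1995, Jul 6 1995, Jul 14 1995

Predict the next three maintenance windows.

The spacing is 8, 8, 8 days — always 8 days.
Jul 14 1995 + 8 days = Jul 22 1995.
Jul 22 1995 + 8 days = Jul 30 1995.
Jul 30 1995 + 8 days = Aug 7 1995.

Jul 22 1995, Jul 30 1995, Aug 7 1995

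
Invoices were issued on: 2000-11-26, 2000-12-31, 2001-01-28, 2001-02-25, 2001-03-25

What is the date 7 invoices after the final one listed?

Every date is a Sunday; gaps 35, 28, 28, 28 days.
Each is the last Sunday of its month (at least one falls on the 29th or later, ruling out '4th Sunday').
April 2001 ends with Sunday 2001-04-29.
Last Sunday of May 2001: 2001-05-27.
Last Sunday of June 2001: 2001-06-24.
Last Sunday of July 2001: 2001-07-29.
Last Sunday of August 2001: 2001-08-26.
September 2001 ends with Sunday 2001-09-30.
October 2001 ends with Sunday 2001-10-28.

2001-10-28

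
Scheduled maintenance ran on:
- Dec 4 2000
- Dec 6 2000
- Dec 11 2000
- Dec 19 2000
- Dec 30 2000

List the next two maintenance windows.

Jan 13 2001, Jan 30 2001

Intervals are 2, 5, 8, 11 days — an arithmetic progression with common difference 3.
Next gap: 14 days. Dec 30 2000 + 14 days = Jan 13 2001.
Next gap: 17 days. Jan 13 2001 + 17 days = Jan 30 2001.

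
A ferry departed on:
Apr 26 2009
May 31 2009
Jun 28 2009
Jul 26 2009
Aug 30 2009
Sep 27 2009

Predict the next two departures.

These are Sundays with 35, 28, 28, 35, 28-day gaps.
Each is the final Sunday of its month — May 31 2009 is past the 28th, so '4th Sunday' doesn't fit.
Last Sunday of October 2009: Oct 25 2009.
Last Sunday of November 2009: Nov 29 2009.

Oct 25 2009, Nov 29 2009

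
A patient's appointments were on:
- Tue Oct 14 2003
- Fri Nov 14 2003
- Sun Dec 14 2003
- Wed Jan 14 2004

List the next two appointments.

The day-of-month is always 14 (31, 30, 31 days between events).
So this recurs on the 14th of each month.
Next: February 2004 → Sat Feb 14 2004.
March 2004: Sun Mar 14 2004.

Sat Feb 14 2004, Sun Mar 14 2004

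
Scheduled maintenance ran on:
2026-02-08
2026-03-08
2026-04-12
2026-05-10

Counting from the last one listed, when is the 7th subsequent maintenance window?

2026-12-13

Gaps: 28, 35, 28 days — a mix of 28 and 35. Every date is a Sunday.
Each is the 2nd Sunday of its month.
2nd Sunday of June 2026: 2026-06-14.
July 2026 — 2nd Sunday is 2026-07-12.
August 2026 — 2nd Sunday is 2026-08-09.
September 2026 — 2nd Sunday is 2026-09-13.
October 2026 — 2nd Sunday is 2026-10-11.
November 2026 — 2nd Sunday is 2026-11-08.
2nd Sunday of December 2026: 2026-12-13.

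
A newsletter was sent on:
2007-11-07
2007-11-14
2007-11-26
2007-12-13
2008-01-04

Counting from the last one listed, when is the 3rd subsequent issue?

2008-04-09

Gaps: 7, 12, 17, 22 days — each gap is 5 larger than the previous one.
Next gap: 27 days. 2008-01-04 + 27 days = 2008-01-31.
Next gap: 32 days. 2008-01-31 + 32 days = 2008-03-03.
Next gap: 37 days. 2008-03-03 + 37 days = 2008-04-09.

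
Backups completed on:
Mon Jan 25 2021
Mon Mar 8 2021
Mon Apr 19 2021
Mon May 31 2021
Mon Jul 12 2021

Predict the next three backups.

Mon Aug 23 2021, Mon Oct 4 2021, Mon Nov 15 2021

Gaps between consecutive events: 42, 42, 42, 42 days — a constant 42-day interval.
Mon Jul 12 2021 + 42 days = Mon Aug 23 2021.
Mon Aug 23 2021 + 42 days = Mon Oct 4 2021.
Mon Oct 4 2021 + 42 days = Mon Nov 15 2021.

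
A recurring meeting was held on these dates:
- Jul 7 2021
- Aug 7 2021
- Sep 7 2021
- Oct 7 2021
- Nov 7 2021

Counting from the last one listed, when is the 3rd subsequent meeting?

Gaps: 31, 31, 30, 31 days — not constant. Every event is on the 7th of the month.
Pattern: the 7th of each month.
Next: December 2021 → Dec 7 2021.
Next: January 2022 → Jan 7 2022.
Next: February 2022 → Feb 7 2022.

Feb 7 2022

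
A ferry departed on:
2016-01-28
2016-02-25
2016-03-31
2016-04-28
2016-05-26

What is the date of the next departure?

All Thursdays; the gaps (28, 35, 28, 28) vary with month length.
This is the last Thursday of each month.
Last Thursday of June 2016: 2016-06-30.

2016-06-30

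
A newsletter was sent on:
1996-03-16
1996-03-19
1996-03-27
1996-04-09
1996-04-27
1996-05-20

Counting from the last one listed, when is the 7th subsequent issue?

Intervals are 3, 8, 13, 18, 23 days — an arithmetic progression with common difference 5.
Next gap: 28 days. 1996-05-20 + 28 days = 1996-06-17.
Next gap: 33 days. 1996-06-17 + 33 days = 1996-07-20.
Next gap: 38 days. 1996-07-20 + 38 days = 1996-08-27.
Next gap: 43 days. 1996-08-27 + 43 days = 1996-10-09.
Next gap: 48 days. 1996-10-09 + 48 days = 1996-11-26.
Next gap: 53 days. 1996-11-26 + 53 days = 1997-01-18.
Next gap: 58 days. 1997-01-18 + 58 days = 1997-03-17.

1997-03-17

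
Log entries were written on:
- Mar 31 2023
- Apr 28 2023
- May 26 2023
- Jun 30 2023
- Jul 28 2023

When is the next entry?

Every date is a Friday; gaps 28, 28, 35, 28 days.
Each is the last Friday of its month (at least one falls on the 29th or later, ruling out '4th Friday').
Last Friday of August 2023: Aug 25 2023.

Aug 25 2023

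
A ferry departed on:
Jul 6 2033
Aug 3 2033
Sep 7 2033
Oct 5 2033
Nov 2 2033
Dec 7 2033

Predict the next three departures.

Jan 4 2034, Feb 1 2034, Mar 1 2034

All dates are Wednesdays, 28, 35, 28, 28, 35 days apart.
Specifically, the 1st Wednesday of each month.
1st Wednesday of January 2034: Jan 4 2034.
1st Wednesday of February 2034: Feb 1 2034.
March 2034 — 1st Wednesday is Mar 1 2034.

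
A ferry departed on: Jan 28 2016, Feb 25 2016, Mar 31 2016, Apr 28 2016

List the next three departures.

May 26 2016, Jun 30 2016, Jul 28 2016

All Thursdays; the gaps (28, 35, 28) vary with month length.
This is the last Thursday of each month.
Last Thursday of May 2016: May 26 2016.
June 2016 ends with Thursday Jun 30 2016.
Last Thursday of July 2016: Jul 28 2016.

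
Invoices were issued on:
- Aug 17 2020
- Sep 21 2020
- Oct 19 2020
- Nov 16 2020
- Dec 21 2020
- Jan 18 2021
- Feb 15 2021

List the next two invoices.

Mar 15 2021, Apr 19 2021

All dates are Mondays, 35, 28, 28, 35, 28, 28 days apart.
Specifically, the 3rd Monday of each month.
March 2021 — 3rd Monday is Mar 15 2021.
3rd Monday of April 2021: Apr 19 2021.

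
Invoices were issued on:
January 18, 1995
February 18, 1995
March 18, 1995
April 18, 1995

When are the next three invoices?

May 18, 1995; June 18, 1995; July 18, 1995

Each date is the 18th; the gaps (31, 28, 31) track the month lengths.
The rule is the 18th of each month.
Next: May 1995 → May 18, 1995.
Next: June 1995 → June 18, 1995.
Next: July 1995 → July 18, 1995.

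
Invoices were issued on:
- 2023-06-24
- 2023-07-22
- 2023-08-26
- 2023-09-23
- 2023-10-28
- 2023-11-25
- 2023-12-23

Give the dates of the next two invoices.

These are Saturdays at 28- or 35-day spacing (28, 35, 28, 35, 28, 28).
The pattern: 4th Saturday of the month.
January 2024 — 4th Saturday is 2024-01-27.
February 2024 — 4th Saturday is 2024-02-24.

2024-01-27, 2024-02-24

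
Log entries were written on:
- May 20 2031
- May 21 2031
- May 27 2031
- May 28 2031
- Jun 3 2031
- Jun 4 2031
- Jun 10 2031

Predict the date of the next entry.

Every event lands on a Tuesday or Wednesday (gaps cycle 1, 6, 1, 6, 1, 6).
So the schedule is: every Tuesday and Wednesday.
The following Wednesday is Jun 11 2031.

Jun 11 2031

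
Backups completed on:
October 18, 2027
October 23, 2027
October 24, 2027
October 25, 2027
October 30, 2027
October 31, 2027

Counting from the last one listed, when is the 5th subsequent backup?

November 13, 2027

Every event lands on a Monday or Saturday or Sunday (gaps cycle 5, 1, 1, 5, 1).
So the schedule is: every Monday, Saturday and Sunday.
Next Monday: November 1, 2027.
The following Saturday is November 6, 2027.
The following Sunday is November 7, 2027.
The following Monday is November 8, 2027.
Next Saturday: November 13, 2027.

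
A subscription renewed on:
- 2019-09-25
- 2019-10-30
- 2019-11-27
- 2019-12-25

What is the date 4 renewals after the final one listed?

2020-04-29

Every date is a Wednesday; gaps 35, 28, 28 days.
Each is the last Wednesday of its month (at least one falls on the 29th or later, ruling out '4th Wednesday').
January 2020 ends with Wednesday 2020-01-29.
February 2020 ends with Wednesday 2020-02-26.
March 2020 ends with Wednesday 2020-03-25.
April 2020 ends with Wednesday 2020-04-29.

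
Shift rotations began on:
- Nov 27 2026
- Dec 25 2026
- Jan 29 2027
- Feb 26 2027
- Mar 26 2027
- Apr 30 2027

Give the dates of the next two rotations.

These are Fridays with 28, 35, 28, 28, 35-day gaps.
Each is the final Friday of its month — Jan 29 2027 is past the 28th, so '4th Friday' doesn't fit.
May 2027 ends with Friday May 28 2027.
June 2027 ends with Friday Jun 25 2027.

May 28 2027, Jun 25 2027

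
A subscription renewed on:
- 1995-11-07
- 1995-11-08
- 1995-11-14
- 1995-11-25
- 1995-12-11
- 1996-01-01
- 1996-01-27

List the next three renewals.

The spacing grows by 5 each time: 1, 6, 11, 16, 21, 26 days.
Next gap: 31 days. 1996-01-27 + 31 days = 1996-02-27.
Next gap: 36 days. 1996-02-27 + 36 days = 1996-04-03.
Next gap: 41 days. 1996-04-03 + 41 days = 1996-05-14.

1996-02-27, 1996-04-03, 1996-05-14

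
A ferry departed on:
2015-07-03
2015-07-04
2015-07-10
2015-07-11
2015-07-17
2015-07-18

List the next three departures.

2015-07-24, 2015-07-25, 2015-07-31

Every event lands on a Friday or Saturday (gaps cycle 1, 6, 1, 6, 1).
So the schedule is: every Friday and Saturday.
Next Friday: 2015-07-24.
The following Saturday is 2015-07-25.
Next Friday: 2015-07-31.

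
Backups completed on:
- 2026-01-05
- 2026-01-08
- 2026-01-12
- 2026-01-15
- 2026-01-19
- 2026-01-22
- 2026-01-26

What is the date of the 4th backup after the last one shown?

Every event lands on a Monday or Thursday (gaps cycle 3, 4, 3, 4, 3, 4).
So the schedule is: every Monday and Thursday.
The following Thursday is 2026-01-29.
The following Monday is 2026-02-02.
Next Thursday: 2026-02-05.
Next Monday: 2026-02-09.

2026-02-09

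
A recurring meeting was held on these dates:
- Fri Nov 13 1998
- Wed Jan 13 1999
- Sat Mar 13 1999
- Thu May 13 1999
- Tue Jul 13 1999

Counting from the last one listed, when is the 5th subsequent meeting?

Sat May 13 2000

Gaps: 61, 59, 61, 61 days — not constant. Every event is on the 13th of the month.
Pattern: the 13th of every 2 months.
September 1999: Mon Sep 13 1999.
November 1999: Sat Nov 13 1999.
January 2000: Thu Jan 13 2000.
Next: March 2000 → Mon Mar 13 2000.
Next: May 2000 → Sat May 13 2000.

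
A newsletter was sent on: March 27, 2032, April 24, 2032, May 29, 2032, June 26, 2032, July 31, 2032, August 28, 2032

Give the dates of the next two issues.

All Saturdays; the gaps (28, 35, 28, 35, 28) vary with month length.
This is the last Saturday of each month.
September 2032 ends with Saturday September 25, 2032.
Last Saturday of October 2032: October 30, 2032.

September 25, 2032; October 30, 2032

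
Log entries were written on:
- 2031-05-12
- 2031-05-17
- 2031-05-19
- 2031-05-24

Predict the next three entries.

The gap pattern 5, 2, 5 repeats every 2 events.
These are the Mondays and Saturdays of each week.
The following Monday is 2031-05-26.
Next Saturday: 2031-05-31.
The following Monday is 2031-06-02.

2031-05-26, 2031-05-31, 2031-06-02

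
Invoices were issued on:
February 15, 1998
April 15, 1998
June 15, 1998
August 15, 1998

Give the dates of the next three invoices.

October 15, 1998; December 15, 1998; February 15, 1999

The day-of-month is always 15 (59, 61, 61 days between events).
So this recurs on the 15th of every 2 months.
Next: October 1998 → October 15, 1998.
December 1998: December 15, 1998.
Next: February 1999 → February 15, 1999.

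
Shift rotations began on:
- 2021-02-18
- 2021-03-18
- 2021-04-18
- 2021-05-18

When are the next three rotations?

The day-of-month is always 18 (28, 31, 30 days between events).
So this recurs on the 18th of each month.
June 2021: 2021-06-18.
Next: July 2021 → 2021-07-18.
August 2021: 2021-08-18.

2021-06-18, 2021-07-18, 2021-08-18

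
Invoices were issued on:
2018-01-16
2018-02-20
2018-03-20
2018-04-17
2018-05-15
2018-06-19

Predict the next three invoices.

All dates are Tuesdays, 35, 28, 28, 28, 35 days apart.
Specifically, the 3rd Tuesday of each month.
July 2018 — 3rd Tuesday is 2018-07-17.
3rd Tuesday of August 2018: 2018-08-21.
3rd Tuesday of September 2018: 2018-09-18.

2018-07-17, 2018-08-21, 2018-09-18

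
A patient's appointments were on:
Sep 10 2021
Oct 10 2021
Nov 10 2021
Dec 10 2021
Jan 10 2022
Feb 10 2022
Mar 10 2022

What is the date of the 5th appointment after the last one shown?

Aug 10 2022

Gaps: 30, 31, 30, 31, 31, 28 days — not constant. Every event is on the 10th of the month.
Pattern: the 10th of each month.
Next: April 2022 → Apr 10 2022.
May 2022: May 10 2022.
Next: June 2022 → Jun 10 2022.
July 2022: Jul 10 2022.
Next: August 2022 → Aug 10 2022.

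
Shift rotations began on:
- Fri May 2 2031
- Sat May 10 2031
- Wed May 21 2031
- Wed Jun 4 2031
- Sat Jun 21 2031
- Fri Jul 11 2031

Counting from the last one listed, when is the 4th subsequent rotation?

Wed Oct 29 2031

Intervals are 8, 11, 14, 17, 20 days — an arithmetic progression with common difference 3.
Next gap: 23 days. Fri Jul 11 2031 + 23 days = Sun Aug 3 2031.
Next gap: 26 days. Sun Aug 3 2031 + 26 days = Fri Aug 29 2031.
Next gap: 29 days. Fri Aug 29 2031 + 29 days = Sat Sep 27 2031.
Next gap: 32 days. Sat Sep 27 2031 + 32 days = Wed Oct 29 2031.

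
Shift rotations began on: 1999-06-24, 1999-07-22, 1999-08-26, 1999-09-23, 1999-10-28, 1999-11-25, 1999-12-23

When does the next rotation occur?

These are Thursdays at 28- or 35-day spacing (28, 35, 28, 35, 28, 28).
The pattern: 4th Thursday of the month.
January 2000 — 4th Thursday is 2000-01-27.

2000-01-27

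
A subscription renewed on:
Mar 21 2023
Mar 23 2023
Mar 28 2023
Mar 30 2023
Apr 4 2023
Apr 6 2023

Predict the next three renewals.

Gaps: 2, 5, 2, 5, 2 days — not constant, but cyclic with period 2.
The events fall on every Tuesday and Thursday.
Next Tuesday: Apr 11 2023.
Next Thursday: Apr 13 2023.
The following Tuesday is Apr 18 2023.

Apr 11 2023, Apr 13 2023, Apr 18 2023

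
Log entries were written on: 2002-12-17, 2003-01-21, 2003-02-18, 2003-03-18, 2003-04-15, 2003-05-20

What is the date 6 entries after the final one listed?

These are Tuesdays at 28- or 35-day spacing (35, 28, 28, 28, 35).
The pattern: 3rd Tuesday of the month.
3rd Tuesday of June 2003: 2003-06-17.
3rd Tuesday of July 2003: 2003-07-15.
3rd Tuesday of August 2003: 2003-08-19.
September 2003 — 3rd Tuesday is 2003-09-16.
3rd Tuesday of October 2003: 2003-10-21.
November 2003 — 3rd Tuesday is 2003-11-18.

2003-11-18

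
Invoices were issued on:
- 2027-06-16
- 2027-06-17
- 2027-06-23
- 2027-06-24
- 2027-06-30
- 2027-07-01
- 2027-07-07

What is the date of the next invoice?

2027-07-08

The gap pattern 1, 6, 1, 6, 1, 6 repeats every 2 events.
These are the Wednesdays and Thursdays of each week.
The following Thursday is 2027-07-08.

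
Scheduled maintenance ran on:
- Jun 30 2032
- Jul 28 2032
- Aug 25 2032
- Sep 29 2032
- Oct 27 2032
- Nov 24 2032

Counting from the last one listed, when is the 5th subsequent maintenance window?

All Wednesdays; the gaps (28, 28, 35, 28, 28) vary with month length.
This is the last Wednesday of each month.
December 2032 ends with Wednesday Dec 29 2032.
Last Wednesday of January 2033: Jan 26 2033.
February 2033 ends with Wednesday Feb 23 2033.
March 2033 ends with Wednesday Mar 30 2033.
April 2033 ends with Wednesday Apr 27 2033.

Apr 27 2033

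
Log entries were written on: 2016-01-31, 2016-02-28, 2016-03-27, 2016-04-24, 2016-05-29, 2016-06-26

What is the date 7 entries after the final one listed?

All Sundays; the gaps (28, 28, 28, 35, 28) vary with month length.
This is the last Sunday of each month.
Last Sunday of July 2016: 2016-07-31.
August 2016 ends with Sunday 2016-08-28.
Last Sunday of September 2016: 2016-09-25.
Last Sunday of October 2016: 2016-10-30.
Last Sunday of November 2016: 2016-11-27.
Last Sunday of December 2016: 2016-12-25.
January 2017 ends with Sunday 2017-01-29.

2017-01-29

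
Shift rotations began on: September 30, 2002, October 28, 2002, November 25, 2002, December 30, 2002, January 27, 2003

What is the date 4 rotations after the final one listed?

May 26, 2003

All Mondays; the gaps (28, 28, 35, 28) vary with month length.
This is the last Monday of each month.
Last Monday of February 2003: February 24, 2003.
Last Monday of March 2003: March 31, 2003.
Last Monday of April 2003: April 28, 2003.
May 2003 ends with Monday May 26, 2003.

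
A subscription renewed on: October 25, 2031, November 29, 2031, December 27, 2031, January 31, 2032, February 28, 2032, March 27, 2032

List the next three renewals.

All Saturdays; the gaps (35, 28, 35, 28, 28) vary with month length.
This is the last Saturday of each month.
Last Saturday of April 2032: April 24, 2032.
Last Saturday of May 2032: May 29, 2032.
June 2032 ends with Saturday June 26, 2032.

April 24, 2032; May 29, 2032; June 26, 2032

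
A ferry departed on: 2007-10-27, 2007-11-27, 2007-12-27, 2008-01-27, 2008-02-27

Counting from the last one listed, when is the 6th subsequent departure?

The day-of-month is always 27 (31, 30, 31, 31 days between events).
So this recurs on the 27th of each month.
March 2008: 2008-03-27.
Next: April 2008 → 2008-04-27.
May 2008: 2008-05-27.
June 2008: 2008-06-27.
Next: July 2008 → 2008-07-27.
Next: August 2008 → 2008-08-27.

2008-08-27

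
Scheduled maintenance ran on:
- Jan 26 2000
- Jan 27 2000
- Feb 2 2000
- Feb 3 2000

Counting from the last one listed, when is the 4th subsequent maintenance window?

Feb 17 2000

The gap pattern 1, 6, 1 repeats every 2 events.
These are the Wednesdays and Thursdays of each week.
The following Wednesday is Feb 9 2000.
Next Thursday: Feb 10 2000.
The following Wednesday is Feb 16 2000.
The following Thursday is Feb 17 2000.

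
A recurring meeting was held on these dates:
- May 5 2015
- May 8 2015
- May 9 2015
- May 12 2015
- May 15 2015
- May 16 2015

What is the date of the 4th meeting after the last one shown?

The gap pattern 3, 1, 3, 3, 1 repeats every 3 events.
These are the Tuesdays, Fridays and Saturdays of each week.
Next Tuesday: May 19 2015.
The following Friday is May 22 2015.
Next Saturday: May 23 2015.
Next Tuesday: May 26 2015.

May 26 2015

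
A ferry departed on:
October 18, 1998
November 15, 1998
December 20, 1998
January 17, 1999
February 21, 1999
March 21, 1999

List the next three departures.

All dates are Sundays, 28, 35, 28, 35, 28 days apart.
Specifically, the 3rd Sunday of each month.
April 1999 — 3rd Sunday is April 18, 1999.
May 1999 — 3rd Sunday is May 16, 1999.
June 1999 — 3rd Sunday is June 20, 1999.

April 18, 1999; May 16, 1999; June 20, 1999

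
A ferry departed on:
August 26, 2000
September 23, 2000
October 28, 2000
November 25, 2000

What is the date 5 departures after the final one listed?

All dates are Saturdays, 28, 35, 28 days apart.
Specifically, the 4th Saturday of each month.
4th Saturday of December 2000: December 23, 2000.
4th Saturday of January 2001: January 27, 2001.
4th Saturday of February 2001: February 24, 2001.
4th Saturday of March 2001: March 24, 2001.
April 2001 — 4th Saturday is April 28, 2001.

April 28, 2001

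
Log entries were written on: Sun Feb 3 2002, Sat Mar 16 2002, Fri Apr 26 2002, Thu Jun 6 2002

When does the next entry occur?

Wed Jul 17 2002

Every event comes 41 days after the last (41, 41, 41).
Thu Jun 6 2002 + 41 days = Wed Jul 17 2002.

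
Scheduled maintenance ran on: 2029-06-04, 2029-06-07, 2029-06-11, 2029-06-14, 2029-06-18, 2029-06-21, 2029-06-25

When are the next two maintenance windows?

Every event lands on a Monday or Thursday (gaps cycle 3, 4, 3, 4, 3, 4).
So the schedule is: every Monday and Thursday.
Next Thursday: 2029-06-28.
The following Monday is 2029-07-02.

2029-06-28, 2029-07-02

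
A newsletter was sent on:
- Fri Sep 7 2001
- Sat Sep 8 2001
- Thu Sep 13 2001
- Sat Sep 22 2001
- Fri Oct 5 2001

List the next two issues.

Intervals are 1, 5, 9, 13 days — an arithmetic progression with common difference 4.
Next gap: 17 days. Fri Oct 5 2001 + 17 days = Mon Oct 22 2001.
Next gap: 21 days. Mon Oct 22 2001 + 21 days = Mon Nov 12 2001.

Mon Oct 22 2001, Mon Nov 12 2001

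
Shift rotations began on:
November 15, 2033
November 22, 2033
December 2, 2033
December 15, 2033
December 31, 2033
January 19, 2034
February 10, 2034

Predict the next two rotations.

March 7, 2034; April 4, 2034

Gaps: 7, 10, 13, 16, 19, 22 days — each gap is 3 larger than the previous one.
Next gap: 25 days. February 10, 2034 + 25 days = March 7, 2034.
Next gap: 28 days. March 7, 2034 + 28 days = April 4, 2034.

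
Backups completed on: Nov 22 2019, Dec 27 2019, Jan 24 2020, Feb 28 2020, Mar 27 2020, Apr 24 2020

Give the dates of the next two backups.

Gaps: 35, 28, 35, 28, 28 days — a mix of 28 and 35. Every date is a Friday.
Each is the 4th Friday of its month.
4th Friday of May 2020: May 22 2020.
4th Friday of June 2020: Jun 26 2020.

May 22 2020, Jun 26 2020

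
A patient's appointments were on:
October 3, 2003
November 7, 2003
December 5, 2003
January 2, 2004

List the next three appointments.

February 6, 2004; March 5, 2004; April 2, 2004

Gaps: 35, 28, 28 days — a mix of 28 and 35. Every date is a Friday.
Each is the 1st Friday of its month.
February 2004 — 1st Friday is February 6, 2004.
1st Friday of March 2004: March 5, 2004.
1st Friday of April 2004: April 2, 2004.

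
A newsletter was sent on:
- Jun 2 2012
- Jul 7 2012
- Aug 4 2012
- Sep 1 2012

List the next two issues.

Oct 6 2012, Nov 3 2012

All dates are Saturdays, 35, 28, 28 days apart.
Specifically, the 1st Saturday of each month.
October 2012 — 1st Saturday is Oct 6 2012.
1st Saturday of November 2012: Nov 3 2012.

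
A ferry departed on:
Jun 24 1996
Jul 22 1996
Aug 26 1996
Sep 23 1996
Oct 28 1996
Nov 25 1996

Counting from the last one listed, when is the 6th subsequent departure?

May 26 1997

All dates are Mondays, 28, 35, 28, 35, 28 days apart.
Specifically, the 4th Monday of each month.
4th Monday of December 1996: Dec 23 1996.
4th Monday of January 1997: Jan 27 1997.
February 1997 — 4th Monday is Feb 24 1997.
March 1997 — 4th Monday is Mar 24 1997.
4th Monday of April 1997: Apr 28 1997.
4th Monday of May 1997: May 26 1997.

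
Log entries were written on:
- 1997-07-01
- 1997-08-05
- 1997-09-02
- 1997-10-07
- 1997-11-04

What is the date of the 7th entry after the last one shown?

1998-06-02

All dates are Tuesdays, 35, 28, 35, 28 days apart.
Specifically, the 1st Tuesday of each month.
1st Tuesday of December 1997: 1997-12-02.
1st Tuesday of January 1998: 1998-01-06.
February 1998 — 1st Tuesday is 1998-02-03.
March 1998 — 1st Tuesday is 1998-03-03.
1st Tuesday of April 1998: 1998-04-07.
May 1998 — 1st Tuesday is 1998-05-05.
June 1998 — 1st Tuesday is 1998-06-02.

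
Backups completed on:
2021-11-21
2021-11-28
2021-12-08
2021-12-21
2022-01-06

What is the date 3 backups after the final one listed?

2022-03-13

The spacing grows by 3 each time: 7, 10, 13, 16 days.
Next gap: 19 days. 2022-01-06 + 19 days = 2022-01-25.
Next gap: 22 days. 2022-01-25 + 22 days = 2022-02-16.
Next gap: 25 days. 2022-02-16 + 25 days = 2022-03-13.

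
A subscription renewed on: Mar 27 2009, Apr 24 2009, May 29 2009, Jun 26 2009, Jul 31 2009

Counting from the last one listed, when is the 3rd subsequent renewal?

All Fridays; the gaps (28, 35, 28, 35) vary with month length.
This is the last Friday of each month.
August 2009 ends with Friday Aug 28 2009.
September 2009 ends with Friday Sep 25 2009.
October 2009 ends with Friday Oct 30 2009.

Oct 30 2009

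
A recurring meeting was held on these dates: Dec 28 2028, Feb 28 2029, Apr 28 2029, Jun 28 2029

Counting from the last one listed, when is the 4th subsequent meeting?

Each date is the 28th; the gaps (62, 59, 61) track the month lengths.
The rule is the 28th of every 2 months.
Next: August 2029 → Aug 28 2029.
October 2029: Oct 28 2029.
Next: December 2029 → Dec 28 2029.
Next: February 2030 → Feb 28 2030.

Feb 28 2030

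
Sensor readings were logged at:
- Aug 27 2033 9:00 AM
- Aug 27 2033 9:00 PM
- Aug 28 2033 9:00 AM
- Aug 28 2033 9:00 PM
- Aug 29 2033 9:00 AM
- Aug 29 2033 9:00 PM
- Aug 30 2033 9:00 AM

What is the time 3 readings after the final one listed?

Aug 31 2033 9:00 PM

Spacing: 12, 12, 12, 12, 12, 12 h — constant 12 h.
Aug 30 2033 9:00 AM + 12 h = Aug 30 2033 9:00 PM.
Aug 30 2033 9:00 PM + 12 h = Aug 31 2033 9:00 AM.
Aug 31 2033 9:00 AM + 12 h = Aug 31 2033 9:00 PM.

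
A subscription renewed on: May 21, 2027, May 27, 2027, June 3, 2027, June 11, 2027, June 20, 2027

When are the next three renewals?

June 30, 2027; July 11, 2027; July 23, 2027

Gaps: 6, 7, 8, 9 days — each gap is 1 larger than the previous one.
Next gap: 10 days. June 20, 2027 + 10 days = June 30, 2027.
Next gap: 11 days. June 30, 2027 + 11 days = July 11, 2027.
Next gap: 12 days. July 11, 2027 + 12 days = July 23, 2027.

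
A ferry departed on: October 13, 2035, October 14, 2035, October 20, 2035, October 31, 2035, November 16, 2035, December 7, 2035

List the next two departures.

Gaps: 1, 6, 11, 16, 21 days — each gap is 5 larger than the previous one.
Next gap: 26 days. December 7, 2035 + 26 days = January 2, 2036.
Next gap: 31 days. January 2, 2036 + 31 days = February 2, 2036.

January 2, 2036; February 2, 2036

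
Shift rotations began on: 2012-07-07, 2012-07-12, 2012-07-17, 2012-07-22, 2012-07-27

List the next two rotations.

2012-08-01, 2012-08-06

Gaps between consecutive events: 5, 5, 5, 5 days — a constant 5-day interval.
2012-07-27 + 5 days = 2012-08-01.
2012-08-01 + 5 days = 2012-08-06.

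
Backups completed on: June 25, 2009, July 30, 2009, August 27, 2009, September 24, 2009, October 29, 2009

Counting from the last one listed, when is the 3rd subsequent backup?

These are Thursdays with 35, 28, 28, 35-day gaps.
Each is the final Thursday of its month — July 30, 2009 is past the 28th, so '4th Thursday' doesn't fit.
November 2009 ends with Thursday November 26, 2009.
Last Thursday of December 2009: December 31, 2009.
January 2010 ends with Thursday January 28, 2010.

January 28, 2010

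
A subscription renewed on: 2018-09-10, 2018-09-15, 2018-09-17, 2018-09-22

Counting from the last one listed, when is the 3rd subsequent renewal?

2018-10-01

Every event lands on a Monday or Saturday (gaps cycle 5, 2, 5).
So the schedule is: every Monday and Saturday.
The following Monday is 2018-09-24.
Next Saturday: 2018-09-29.
Next Monday: 2018-10-01.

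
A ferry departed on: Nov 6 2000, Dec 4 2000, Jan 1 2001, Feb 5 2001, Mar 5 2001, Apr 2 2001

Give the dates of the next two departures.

These are Mondays at 28- or 35-day spacing (28, 28, 35, 28, 28).
The pattern: 1st Monday of the month.
May 2001 — 1st Monday is May 7 2001.
June 2001 — 1st Monday is Jun 4 2001.

May 7 2001, Jun 4 2001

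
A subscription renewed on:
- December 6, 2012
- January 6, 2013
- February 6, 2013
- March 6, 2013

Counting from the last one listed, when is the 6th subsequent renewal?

Each date is the 6th; the gaps (31, 31, 28) track the month lengths.
The rule is the 6th of each month.
Next: April 2013 → April 6, 2013.
May 2013: May 6, 2013.
June 2013: June 6, 2013.
July 2013: July 6, 2013.
Next: August 2013 → August 6, 2013.
Next: September 2013 → September 6, 2013.

September 6, 2013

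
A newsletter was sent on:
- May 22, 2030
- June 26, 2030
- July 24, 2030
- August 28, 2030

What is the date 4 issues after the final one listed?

All dates are Wednesdays, 35, 28, 35 days apart.
Specifically, the 4th Wednesday of each month.
September 2030 — 4th Wednesday is September 25, 2030.
4th Wednesday of October 2030: October 23, 2030.
November 2030 — 4th Wednesday is November 27, 2030.
4th Wednesday of December 2030: December 25, 2030.

December 25, 2030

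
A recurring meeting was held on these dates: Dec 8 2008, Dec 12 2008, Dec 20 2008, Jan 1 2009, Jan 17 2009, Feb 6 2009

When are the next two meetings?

Gaps: 4, 8, 12, 16, 20 days — each gap is 4 larger than the previous one.
Next gap: 24 days. Feb 6 2009 + 24 days = Mar 2 2009.
Next gap: 28 days. Mar 2 2009 + 28 days = Mar 30 2009.

Mar 2 2009, Mar 30 2009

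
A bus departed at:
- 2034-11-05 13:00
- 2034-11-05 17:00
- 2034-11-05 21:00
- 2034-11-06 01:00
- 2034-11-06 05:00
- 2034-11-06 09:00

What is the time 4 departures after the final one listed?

Gaps: 4, 4, 4, 4, 4 hours — each event is 4 hours after the previous one.
2034-11-06 09:00 + 4 h = 2034-11-06 13:00.
2034-11-06 13:00 + 4 h = 2034-11-06 17:00.
2034-11-06 17:00 + 4 h = 2034-11-06 21:00.
2034-11-06 21:00 + 4 h = 2034-11-07 01:00.

2034-11-07 01:00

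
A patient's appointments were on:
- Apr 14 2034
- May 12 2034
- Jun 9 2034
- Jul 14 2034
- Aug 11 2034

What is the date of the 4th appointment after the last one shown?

All dates are Fridays, 28, 28, 35, 28 days apart.
Specifically, the 2nd Friday of each month.
September 2034 — 2nd Friday is Sep 8 2034.
October 2034 — 2nd Friday is Oct 13 2034.
November 2034 — 2nd Friday is Nov 10 2034.
December 2034 — 2nd Friday is Dec 8 2034.

Dec 8 2034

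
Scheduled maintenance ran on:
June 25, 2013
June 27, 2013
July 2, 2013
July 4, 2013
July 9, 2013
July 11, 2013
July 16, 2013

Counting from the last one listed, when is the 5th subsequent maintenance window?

Every event lands on a Tuesday or Thursday (gaps cycle 2, 5, 2, 5, 2, 5).
So the schedule is: every Tuesday and Thursday.
The following Thursday is July 18, 2013.
Next Tuesday: July 23, 2013.
Next Thursday: July 25, 2013.
The following Tuesday is July 30, 2013.
The following Thursday is August 1, 2013.

August 1, 2013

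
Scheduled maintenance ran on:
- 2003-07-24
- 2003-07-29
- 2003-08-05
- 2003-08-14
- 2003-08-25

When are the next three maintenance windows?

2003-09-07, 2003-09-22, 2003-10-09

Gaps: 5, 7, 9, 11 days — each gap is 2 larger than the previous one.
Next gap: 13 days. 2003-08-25 + 13 days = 2003-09-07.
Next gap: 15 days. 2003-09-07 + 15 days = 2003-09-22.
Next gap: 17 days. 2003-09-22 + 17 days = 2003-10-09.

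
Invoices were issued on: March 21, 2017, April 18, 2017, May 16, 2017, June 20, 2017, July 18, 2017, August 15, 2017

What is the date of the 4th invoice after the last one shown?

December 19, 2017

These are Tuesdays at 28- or 35-day spacing (28, 28, 35, 28, 28).
The pattern: 3rd Tuesday of the month.
September 2017 — 3rd Tuesday is September 19, 2017.
3rd Tuesday of October 2017: October 17, 2017.
November 2017 — 3rd Tuesday is November 21, 2017.
December 2017 — 3rd Tuesday is December 19, 2017.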